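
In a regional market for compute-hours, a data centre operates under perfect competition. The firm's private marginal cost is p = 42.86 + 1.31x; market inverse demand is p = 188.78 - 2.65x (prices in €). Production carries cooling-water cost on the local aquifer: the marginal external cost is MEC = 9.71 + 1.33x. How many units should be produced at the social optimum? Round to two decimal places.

x* = 25.75

Social marginal cost = private MC + MEC = 52.57 + 2.64x.
Set SMC = demand: 52.57 + 2.64x = 188.78 - 2.65x → x* = 25.7486.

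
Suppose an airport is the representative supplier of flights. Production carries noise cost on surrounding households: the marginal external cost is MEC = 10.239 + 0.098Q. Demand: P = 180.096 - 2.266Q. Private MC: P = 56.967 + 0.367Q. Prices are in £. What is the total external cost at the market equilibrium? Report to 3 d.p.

Market equilibrium (private): 56.967 + 0.367Q = 180.096 - 2.266Q → Q_m = 46.7638.
Total external cost = ∫₀^{Q_m} (10.239 + 0.098Q) dQ = 10.239×46.7638 + ½×0.098×46.7638² = 585.9703.

£585.970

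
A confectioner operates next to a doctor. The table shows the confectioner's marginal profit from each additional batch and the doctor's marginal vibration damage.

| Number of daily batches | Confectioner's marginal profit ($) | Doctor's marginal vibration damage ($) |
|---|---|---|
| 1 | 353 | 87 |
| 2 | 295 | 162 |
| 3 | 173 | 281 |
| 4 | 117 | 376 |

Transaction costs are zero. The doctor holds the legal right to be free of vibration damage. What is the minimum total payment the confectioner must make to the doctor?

Efficient level: marginal profit ≥ marginal vibration damage through level 2, so k* = 2.
With the doctor holding the right, the confectioner must at least compensate total damage at k*: 87 + 162 = 249.

$249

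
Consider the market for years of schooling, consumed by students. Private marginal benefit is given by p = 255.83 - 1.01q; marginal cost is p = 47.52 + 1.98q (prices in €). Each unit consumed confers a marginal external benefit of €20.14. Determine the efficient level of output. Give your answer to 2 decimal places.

q* = 76.40

Social marginal benefit = demand + MEB = 275.97 - 1.01q.
Set SMB = MC: 275.97 - 1.01q = 47.52 + 1.98q → q* = 76.4047.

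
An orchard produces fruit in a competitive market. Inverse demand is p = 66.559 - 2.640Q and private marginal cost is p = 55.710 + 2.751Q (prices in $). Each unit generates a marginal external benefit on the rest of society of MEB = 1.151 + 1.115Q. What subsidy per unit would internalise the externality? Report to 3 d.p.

subsidy = $4.280 per unit

Social marginal cost = private MC − MEB = 54.559 + 1.636Q.
Set SMC = demand: 54.559 + 1.636Q = 66.559 - 2.640Q → Q* = 2.8064.
The Pigouvian subsidy equals MEB at Q*: 1.151 + 1.115×2.8064 = 4.2801.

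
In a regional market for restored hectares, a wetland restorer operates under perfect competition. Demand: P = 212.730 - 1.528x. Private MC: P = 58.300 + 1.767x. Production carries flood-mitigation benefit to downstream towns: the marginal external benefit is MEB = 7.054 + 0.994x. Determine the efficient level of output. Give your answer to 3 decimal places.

Social marginal cost = private MC − MEB = 51.246 + 0.773x.
Set SMC = demand: 51.246 + 0.773x = 212.730 - 1.528x → x* = 70.1799.

x* = 70.180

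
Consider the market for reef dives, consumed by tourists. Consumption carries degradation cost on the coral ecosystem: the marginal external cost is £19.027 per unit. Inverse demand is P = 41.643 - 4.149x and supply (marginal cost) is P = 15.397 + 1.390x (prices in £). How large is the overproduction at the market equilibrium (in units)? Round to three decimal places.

Market equilibrium (private): 15.397 + 1.390x = 41.643 - 4.149x → x_m = 4.7384.
Social marginal benefit = demand − MEC = 22.616 - 4.149x.
Set SMB = MC: 22.616 - 4.149x = 15.397 + 1.390x → x* = 1.3033.
Gap = |4.7384 − 1.3033| = 3.4351.

3.435 units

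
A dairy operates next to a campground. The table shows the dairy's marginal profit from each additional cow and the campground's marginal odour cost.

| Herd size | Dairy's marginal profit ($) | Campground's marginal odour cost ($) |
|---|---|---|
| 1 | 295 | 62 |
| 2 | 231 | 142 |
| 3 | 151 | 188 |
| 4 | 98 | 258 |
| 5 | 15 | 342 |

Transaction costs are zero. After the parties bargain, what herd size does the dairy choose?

2

Bargaining reaches the level where marginal profit last exceeds marginal odour cost.
That holds through level 2 (231 ≥ 142) but not at 3 (151 < 188).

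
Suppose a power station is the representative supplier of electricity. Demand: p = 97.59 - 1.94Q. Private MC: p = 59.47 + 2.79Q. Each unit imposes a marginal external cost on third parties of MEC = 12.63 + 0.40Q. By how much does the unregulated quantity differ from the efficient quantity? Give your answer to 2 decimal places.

Market equilibrium (private): 59.47 + 2.79Q = 97.59 - 1.94Q → Q_m = 8.0592.
Social marginal cost = private MC + MEC = 72.10 + 3.19Q.
Set SMC = demand: 72.10 + 3.19Q = 97.59 - 1.94Q → Q* = 4.9688.
Gap = |8.0592 − 4.9688| = 3.0904.

3.09 units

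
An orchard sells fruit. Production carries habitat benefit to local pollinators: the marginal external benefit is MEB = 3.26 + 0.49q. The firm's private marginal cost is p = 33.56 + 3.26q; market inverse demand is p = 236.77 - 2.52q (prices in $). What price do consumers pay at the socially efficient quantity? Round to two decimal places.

Social marginal cost = private MC − MEB = 30.30 + 2.77q.
Set SMC = demand: 30.30 + 2.77q = 236.77 - 2.52q → q* = 39.0302.
Consumer price on the demand curve at q*: 236.77 − 2.52×39.0302 = 138.4139.

P = $138.41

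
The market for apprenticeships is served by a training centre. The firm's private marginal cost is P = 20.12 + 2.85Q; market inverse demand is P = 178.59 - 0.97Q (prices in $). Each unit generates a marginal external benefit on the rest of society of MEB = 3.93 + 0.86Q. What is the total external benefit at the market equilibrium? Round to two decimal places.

Market equilibrium (private): 20.12 + 2.85Q = 178.59 - 0.97Q → Q_m = 41.4843.
Total external benefit = ∫₀^{Q_m} (3.93 + 0.86Q) dQ = 3.93×41.4843 + ½×0.86×41.4843² = 903.0406.

$903.04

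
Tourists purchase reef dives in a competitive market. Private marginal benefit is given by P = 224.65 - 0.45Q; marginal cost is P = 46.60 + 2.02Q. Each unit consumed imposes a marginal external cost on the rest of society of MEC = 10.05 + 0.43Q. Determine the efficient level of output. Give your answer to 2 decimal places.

Q* = 57.93

Social marginal benefit = demand − MEC = 214.60 - 0.88Q.
Set SMB = MC: 214.60 - 0.88Q = 46.60 + 2.02Q → Q* = 57.9310.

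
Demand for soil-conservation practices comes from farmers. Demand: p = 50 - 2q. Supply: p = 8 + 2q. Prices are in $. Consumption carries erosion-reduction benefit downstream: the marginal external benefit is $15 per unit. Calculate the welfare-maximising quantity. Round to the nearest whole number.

Social marginal benefit = demand + MEB = 65 - 2q.
Set SMB = MC: 65 - 2q = 8 + 2q → q* = 14.2500.

q* = 14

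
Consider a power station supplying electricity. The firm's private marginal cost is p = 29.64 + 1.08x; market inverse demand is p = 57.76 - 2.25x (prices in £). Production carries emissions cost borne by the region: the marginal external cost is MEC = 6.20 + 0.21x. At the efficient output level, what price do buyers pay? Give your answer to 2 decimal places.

Social marginal cost = private MC + MEC = 35.84 + 1.29x.
Set SMC = demand: 35.84 + 1.29x = 57.76 - 2.25x → x* = 6.1921.
Consumer price on the demand curve at x*: 57.76 − 2.25×6.1921 = 43.8278.

P = £43.83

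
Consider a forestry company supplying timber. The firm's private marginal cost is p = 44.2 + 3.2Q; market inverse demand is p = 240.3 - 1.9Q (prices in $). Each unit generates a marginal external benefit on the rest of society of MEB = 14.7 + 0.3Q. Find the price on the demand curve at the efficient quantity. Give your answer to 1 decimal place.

Social marginal cost = private MC − MEB = 29.5 + 2.9Q.
Set SMC = demand: 29.5 + 2.9Q = 240.3 - 1.9Q → Q* = 43.9167.
Consumer price on the demand curve at Q*: 240.3 − 1.9×43.9167 = 156.8583.

P = $156.9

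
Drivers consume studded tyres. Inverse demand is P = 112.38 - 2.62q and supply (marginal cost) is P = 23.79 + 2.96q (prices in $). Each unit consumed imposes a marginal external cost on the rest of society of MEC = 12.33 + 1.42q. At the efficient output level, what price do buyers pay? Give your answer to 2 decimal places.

P = $83.84

Social marginal benefit = demand − MEC = 100.05 - 4.04q.
Set SMB = MC: 100.05 - 4.04q = 23.79 + 2.96q → q* = 10.8943.
Consumer price on the demand curve at q*: 112.38 − 2.62×10.8943 = 83.8369.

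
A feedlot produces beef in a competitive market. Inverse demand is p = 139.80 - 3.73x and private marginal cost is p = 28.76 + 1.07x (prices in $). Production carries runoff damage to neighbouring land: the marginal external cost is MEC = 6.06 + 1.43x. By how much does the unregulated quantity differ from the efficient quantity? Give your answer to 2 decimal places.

6.28 units

Market equilibrium (private): 28.76 + 1.07x = 139.80 - 3.73x → x_m = 23.1333.
Social marginal cost = private MC + MEC = 34.82 + 2.50x.
Set SMC = demand: 34.82 + 2.50x = 139.80 - 3.73x → x* = 16.8507.
Gap = |23.1333 − 16.8507| = 6.2826.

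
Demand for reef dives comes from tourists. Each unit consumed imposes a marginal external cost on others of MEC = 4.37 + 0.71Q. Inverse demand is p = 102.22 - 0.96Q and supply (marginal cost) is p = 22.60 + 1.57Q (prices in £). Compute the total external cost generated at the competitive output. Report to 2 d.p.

£489.11

Market equilibrium (private): 22.60 + 1.57Q = 102.22 - 0.96Q → Q_m = 31.4704.
Total external cost = ∫₀^{Q_m} (4.37 + 0.71Q) dQ = 4.37×31.4704 + ½×0.71×31.4704² = 489.1127.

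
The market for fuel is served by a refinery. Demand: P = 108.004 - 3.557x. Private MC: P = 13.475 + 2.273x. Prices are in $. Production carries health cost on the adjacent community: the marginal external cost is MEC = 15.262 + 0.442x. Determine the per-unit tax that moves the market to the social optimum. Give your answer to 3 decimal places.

tax = $20.848 per unit

Social marginal cost = private MC + MEC = 28.737 + 2.715x.
Set SMC = demand: 28.737 + 2.715x = 108.004 - 3.557x → x* = 12.6382.
The Pigouvian tax equals MEC at x*: 15.262 + 0.442×12.6382 = 20.8481.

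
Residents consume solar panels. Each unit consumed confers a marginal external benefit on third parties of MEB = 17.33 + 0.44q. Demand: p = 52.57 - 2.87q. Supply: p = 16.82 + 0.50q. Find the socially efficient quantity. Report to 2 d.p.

Social marginal benefit = demand + MEB = 69.90 - 2.43q.
Set SMB = MC: 69.90 - 2.43q = 16.82 + 0.50q → q* = 18.1160.

q* = 18.12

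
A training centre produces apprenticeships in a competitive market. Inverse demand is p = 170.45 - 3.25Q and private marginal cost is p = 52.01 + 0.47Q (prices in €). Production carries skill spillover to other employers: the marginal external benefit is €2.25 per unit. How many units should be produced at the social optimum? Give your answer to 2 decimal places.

Social marginal cost = private MC − MEB = 49.76 + 0.47Q.
Set SMC = demand: 49.76 + 0.47Q = 170.45 - 3.25Q → Q* = 32.4435.

Q* = 32.44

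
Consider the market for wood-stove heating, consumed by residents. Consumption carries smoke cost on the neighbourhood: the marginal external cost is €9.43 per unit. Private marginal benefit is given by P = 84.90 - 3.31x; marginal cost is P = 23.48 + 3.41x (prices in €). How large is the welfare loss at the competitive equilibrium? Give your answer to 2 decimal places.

Market equilibrium (private): 23.48 + 3.41x = 84.90 - 3.31x → x_m = 9.1399.
Social marginal benefit = demand − MEC = 75.47 - 3.31x.
Set SMB = MC: 75.47 - 3.31x = 23.48 + 3.41x → x* = 7.7366.
The loss is the area between SMB and MC from x* to x_m; with linear curves that's a triangle of height MEC(x_m).
DWL = ½ × 1.4033 × 9.4300 = 6.6166.

DWL = €6.62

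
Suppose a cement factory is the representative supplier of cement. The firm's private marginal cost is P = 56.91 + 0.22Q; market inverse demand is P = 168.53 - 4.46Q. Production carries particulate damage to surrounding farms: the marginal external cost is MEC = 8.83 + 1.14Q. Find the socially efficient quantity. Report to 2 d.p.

Q* = 17.66

Social marginal cost = private MC + MEC = 65.74 + 1.36Q.
Set SMC = demand: 65.74 + 1.36Q = 168.53 - 4.46Q → Q* = 17.6615.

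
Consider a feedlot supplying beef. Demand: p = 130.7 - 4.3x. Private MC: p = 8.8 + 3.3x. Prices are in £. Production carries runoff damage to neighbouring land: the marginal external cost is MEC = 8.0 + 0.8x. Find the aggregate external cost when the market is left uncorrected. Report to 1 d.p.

£231.2

Market equilibrium (private): 8.8 + 3.3x = 130.7 - 4.3x → x_m = 16.0395.
Total external cost = ∫₀^{x_m} (8.0 + 0.8x) dx = 8.0×16.0395 + ½×0.8×16.0395² = 231.2222.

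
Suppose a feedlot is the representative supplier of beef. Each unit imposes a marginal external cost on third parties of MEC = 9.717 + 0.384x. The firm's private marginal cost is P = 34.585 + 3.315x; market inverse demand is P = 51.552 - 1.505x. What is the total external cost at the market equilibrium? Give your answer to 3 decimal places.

Market equilibrium (private): 34.585 + 3.315x = 51.552 - 1.505x → x_m = 3.5201.
Total external cost = ∫₀^{x_m} (9.717 + 0.384x) dx = 9.717×3.5201 + ½×0.384×3.5201² = 36.5839.

36.584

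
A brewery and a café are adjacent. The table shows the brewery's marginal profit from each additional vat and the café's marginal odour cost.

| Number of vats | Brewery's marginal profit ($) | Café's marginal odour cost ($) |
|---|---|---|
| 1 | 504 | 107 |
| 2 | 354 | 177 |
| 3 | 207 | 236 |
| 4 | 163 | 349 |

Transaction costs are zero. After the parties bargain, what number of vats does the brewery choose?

Bargaining reaches the level where marginal profit last exceeds marginal odour cost.
That holds through level 2 (354 ≥ 177) but not at 3 (207 < 236).

2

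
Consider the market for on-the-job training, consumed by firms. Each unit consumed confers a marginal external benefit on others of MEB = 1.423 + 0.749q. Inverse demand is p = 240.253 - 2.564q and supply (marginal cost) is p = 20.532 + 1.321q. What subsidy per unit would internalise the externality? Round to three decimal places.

Social marginal benefit = demand + MEB = 241.676 - 1.815q.
Set SMB = MC: 241.676 - 1.815q = 20.532 + 1.321q → q* = 70.5179.
The Pigouvian subsidy equals MEB at q*: 1.423 + 0.749×70.5179 = 54.2409.

subsidy = 54.241 per unit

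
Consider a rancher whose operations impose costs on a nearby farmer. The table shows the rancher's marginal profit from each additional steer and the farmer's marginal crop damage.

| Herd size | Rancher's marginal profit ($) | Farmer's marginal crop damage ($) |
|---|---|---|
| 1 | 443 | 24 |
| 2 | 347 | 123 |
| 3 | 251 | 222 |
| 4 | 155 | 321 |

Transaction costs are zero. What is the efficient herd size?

3

Bargaining reaches the level where marginal profit last exceeds marginal crop damage.
That holds through level 3 (251 ≥ 222) but not at 4 (155 < 321).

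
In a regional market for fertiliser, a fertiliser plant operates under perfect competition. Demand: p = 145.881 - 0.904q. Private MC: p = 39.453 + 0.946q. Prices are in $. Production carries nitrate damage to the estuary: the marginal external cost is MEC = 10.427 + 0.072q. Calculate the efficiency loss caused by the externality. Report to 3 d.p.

DWL = $55.218

Market equilibrium (private): 39.453 + 0.946q = 145.881 - 0.904q → q_m = 57.5286.
Social marginal cost = private MC + MEC = 49.880 + 1.018q.
Set SMC = demand: 49.880 + 1.018q = 145.881 - 0.904q → q* = 49.9485.
Height of the DWL triangle at q_m is SMC(q_m) − demand(q_m) = MEC(q_m) = 14.5691.
DWL = ½ × 7.5801 × 14.5691 = 55.2176.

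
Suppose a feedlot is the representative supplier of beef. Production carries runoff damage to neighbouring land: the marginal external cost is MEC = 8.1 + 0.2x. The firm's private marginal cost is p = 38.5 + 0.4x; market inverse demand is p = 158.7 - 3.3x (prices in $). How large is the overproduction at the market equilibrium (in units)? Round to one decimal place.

Market equilibrium (private): 38.5 + 0.4x = 158.7 - 3.3x → x_m = 32.4865.
Social marginal cost = private MC + MEC = 46.6 + 0.6x.
Set SMC = demand: 46.6 + 0.6x = 158.7 - 3.3x → x* = 28.7436.
Gap = |32.4865 − 28.7436| = 3.7429.

3.7 units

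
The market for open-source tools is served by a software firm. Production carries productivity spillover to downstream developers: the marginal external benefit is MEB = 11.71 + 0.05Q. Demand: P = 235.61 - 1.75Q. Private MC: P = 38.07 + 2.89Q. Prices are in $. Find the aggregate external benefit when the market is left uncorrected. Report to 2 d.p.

Market equilibrium (private): 38.07 + 2.89Q = 235.61 - 1.75Q → Q_m = 42.5733.
Total external benefit = ∫₀^{Q_m} (11.71 + 0.05Q) dQ = 11.71×42.5733 + ½×0.05×42.5733² = 543.8455.

$543.85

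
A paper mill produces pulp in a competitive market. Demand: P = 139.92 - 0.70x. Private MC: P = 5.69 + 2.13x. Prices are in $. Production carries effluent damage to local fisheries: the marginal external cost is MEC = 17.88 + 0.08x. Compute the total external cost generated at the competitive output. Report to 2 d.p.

$938.06

Market equilibrium (private): 5.69 + 2.13x = 139.92 - 0.70x → x_m = 47.4311.
Total external cost = ∫₀^{x_m} (17.88 + 0.08x) dx = 17.88×47.4311 + ½×0.08×47.4311² = 938.0564.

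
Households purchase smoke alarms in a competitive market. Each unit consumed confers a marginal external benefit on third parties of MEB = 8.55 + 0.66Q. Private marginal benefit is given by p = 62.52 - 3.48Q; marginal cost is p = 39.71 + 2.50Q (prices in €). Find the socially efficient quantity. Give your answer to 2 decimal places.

Social marginal benefit = demand + MEB = 71.07 - 2.82Q.
Set SMB = MC: 71.07 - 2.82Q = 39.71 + 2.50Q → Q* = 5.8947.

Q* = 5.89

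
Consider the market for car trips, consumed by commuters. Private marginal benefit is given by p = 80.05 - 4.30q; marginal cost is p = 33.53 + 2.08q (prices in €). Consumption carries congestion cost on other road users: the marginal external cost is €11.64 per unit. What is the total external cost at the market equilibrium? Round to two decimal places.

Market equilibrium (private): 33.53 + 2.08q = 80.05 - 4.30q → q_m = 7.2915.
Total external cost = MEC × q_m = 11.64 × 7.2915 = 84.8731.

€84.87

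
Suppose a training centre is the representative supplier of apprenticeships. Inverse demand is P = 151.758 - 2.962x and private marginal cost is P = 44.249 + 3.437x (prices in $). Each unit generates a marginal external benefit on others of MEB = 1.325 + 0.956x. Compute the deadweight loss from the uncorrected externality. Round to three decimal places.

DWL = $27.769

Market equilibrium (private): 44.249 + 3.437x = 151.758 - 2.962x → x_m = 16.8009.
Social marginal cost = private MC − MEB = 42.924 + 2.481x.
Set SMC = demand: 42.924 + 2.481x = 151.758 - 2.962x → x* = 19.9952.
The welfare-loss triangle has base |x_m − x*| and height MEB(x_m) (the vertical gap between SMC and demand is zero at x* and MEB at x_m).
DWL = ½ × 3.1943 × 17.3867 = 27.7692.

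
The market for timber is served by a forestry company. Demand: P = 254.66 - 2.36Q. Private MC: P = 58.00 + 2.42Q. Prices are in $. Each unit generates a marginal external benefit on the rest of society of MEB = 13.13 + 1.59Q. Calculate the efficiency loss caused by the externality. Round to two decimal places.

DWL = $967.01

Market equilibrium (private): 58.00 + 2.42Q = 254.66 - 2.36Q → Q_m = 41.1423.
Social marginal cost = private MC − MEB = 44.87 + 0.83Q.
Set SMC = demand: 44.87 + 0.83Q = 254.66 - 2.36Q → Q* = 65.7649.
Between Q* and Q_m the wedge demand − SMC runs linearly from 0 to MEB(Q_m), so the loss is a triangle.
DWL = ½ × 24.6226 × 78.5462 = 967.0058.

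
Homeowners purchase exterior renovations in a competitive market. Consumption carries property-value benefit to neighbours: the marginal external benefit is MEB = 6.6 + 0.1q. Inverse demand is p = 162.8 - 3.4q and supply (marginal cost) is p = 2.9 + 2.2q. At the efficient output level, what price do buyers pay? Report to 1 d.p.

Social marginal benefit = demand + MEB = 169.4 - 3.3q.
Set SMB = MC: 169.4 - 3.3q = 2.9 + 2.2q → q* = 30.2727.
Consumer price on the demand curve at q*: 162.8 − 3.4×30.2727 = 59.8728.

P = 59.9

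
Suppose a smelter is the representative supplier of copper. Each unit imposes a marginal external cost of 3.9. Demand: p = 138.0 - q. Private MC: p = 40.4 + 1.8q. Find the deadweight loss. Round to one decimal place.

Market equilibrium (private): 40.4 + 1.8q = 138.0 - q → q_m = 34.8571.
Social marginal cost = private MC + MEC = 44.3 + 1.8q.
Set SMC = demand: 44.3 + 1.8q = 138.0 - q → q* = 33.4643.
The welfare-loss triangle has base |q_m − q*| and height MEC(q_m) (the vertical gap between SMC and demand is zero at q* and MEC at q_m).
DWL = ½ × 1.3928 × 3.9000 = 2.7160.

DWL = 2.7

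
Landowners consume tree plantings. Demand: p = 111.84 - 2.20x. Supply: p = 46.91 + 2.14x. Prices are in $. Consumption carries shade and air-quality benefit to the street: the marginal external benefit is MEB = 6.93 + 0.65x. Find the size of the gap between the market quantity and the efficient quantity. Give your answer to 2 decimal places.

4.51 units

Market equilibrium (private): 46.91 + 2.14x = 111.84 - 2.20x → x_m = 14.9608.
Social marginal benefit = demand + MEB = 118.77 - 1.55x.
Set SMB = MC: 118.77 - 1.55x = 46.91 + 2.14x → x* = 19.4743.
Gap = |14.9608 − 19.4743| = 4.5135.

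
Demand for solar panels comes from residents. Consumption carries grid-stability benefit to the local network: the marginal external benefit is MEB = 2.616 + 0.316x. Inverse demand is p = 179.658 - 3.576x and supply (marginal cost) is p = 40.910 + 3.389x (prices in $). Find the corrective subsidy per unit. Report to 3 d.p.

subsidy = $9.334 per unit

Social marginal benefit = demand + MEB = 182.274 - 3.260x.
Set SMB = MC: 182.274 - 3.260x = 40.910 + 3.389x → x* = 21.2609.
The Pigouvian subsidy equals MEB at x*: 2.616 + 0.316×21.2609 = 9.3344.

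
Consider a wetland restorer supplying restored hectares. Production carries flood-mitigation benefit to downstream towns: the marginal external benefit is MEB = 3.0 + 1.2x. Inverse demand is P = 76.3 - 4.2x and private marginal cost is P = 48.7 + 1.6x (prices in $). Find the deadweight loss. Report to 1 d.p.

Market equilibrium (private): 48.7 + 1.6x = 76.3 - 4.2x → x_m = 4.7586.
Social marginal cost = private MC − MEB = 45.7 + 0.4x.
Set SMC = demand: 45.7 + 0.4x = 76.3 - 4.2x → x* = 6.6522.
The loss is the area between SMC and demand from x* to x_m; with linear curves that's a triangle of height MEB(x_m).
DWL = ½ × 1.8936 × 8.7103 = 8.2469.

DWL = $8.2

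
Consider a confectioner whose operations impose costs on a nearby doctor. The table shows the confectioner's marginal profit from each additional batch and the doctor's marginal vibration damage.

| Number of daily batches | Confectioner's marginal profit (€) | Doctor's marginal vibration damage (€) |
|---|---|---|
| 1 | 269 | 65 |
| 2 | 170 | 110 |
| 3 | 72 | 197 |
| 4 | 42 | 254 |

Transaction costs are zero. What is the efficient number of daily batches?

2

Bargaining reaches the level where marginal profit last exceeds marginal vibration damage.
That holds through level 2 (170 ≥ 110) but not at 3 (72 < 197).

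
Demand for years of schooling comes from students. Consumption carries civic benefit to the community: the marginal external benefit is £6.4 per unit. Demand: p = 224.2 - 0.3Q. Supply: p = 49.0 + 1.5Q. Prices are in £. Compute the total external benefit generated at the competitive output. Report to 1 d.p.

Market equilibrium (private): 49.0 + 1.5Q = 224.2 - 0.3Q → Q_m = 97.3333.
Total external benefit = MEB × Q_m = 6.4 × 97.3333 = 622.9331.

£622.9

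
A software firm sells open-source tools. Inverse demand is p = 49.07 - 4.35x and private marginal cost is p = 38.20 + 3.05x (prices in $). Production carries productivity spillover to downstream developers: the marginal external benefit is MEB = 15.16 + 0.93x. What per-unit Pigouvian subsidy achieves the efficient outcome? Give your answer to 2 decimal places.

subsidy = $18.90 per unit

Social marginal cost = private MC − MEB = 23.04 + 2.12x.
Set SMC = demand: 23.04 + 2.12x = 49.07 - 4.35x → x* = 4.0232.
The Pigouvian subsidy equals MEB at x*: 15.16 + 0.93×4.0232 = 18.9016.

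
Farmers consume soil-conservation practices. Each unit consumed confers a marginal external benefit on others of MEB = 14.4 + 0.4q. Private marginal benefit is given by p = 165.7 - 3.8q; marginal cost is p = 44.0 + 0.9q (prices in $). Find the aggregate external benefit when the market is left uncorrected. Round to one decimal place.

Market equilibrium (private): 44.0 + 0.9q = 165.7 - 3.8q → q_m = 25.8936.
Total external benefit = ∫₀^{q_m} (14.4 + 0.4q) dq = 14.4×25.8936 + ½×0.4×25.8936² = 506.9635.

$507.0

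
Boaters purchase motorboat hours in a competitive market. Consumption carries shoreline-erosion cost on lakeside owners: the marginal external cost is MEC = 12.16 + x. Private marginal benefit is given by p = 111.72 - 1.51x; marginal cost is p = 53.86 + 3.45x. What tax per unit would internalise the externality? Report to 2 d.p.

tax = 19.83 per unit

Social marginal benefit = demand − MEC = 99.56 - 2.51x.
Set SMB = MC: 99.56 - 2.51x = 53.86 + 3.45x → x* = 7.6678.
The Pigouvian tax equals MEC at x*: 12.16 + 1.00×7.6678 = 19.8278.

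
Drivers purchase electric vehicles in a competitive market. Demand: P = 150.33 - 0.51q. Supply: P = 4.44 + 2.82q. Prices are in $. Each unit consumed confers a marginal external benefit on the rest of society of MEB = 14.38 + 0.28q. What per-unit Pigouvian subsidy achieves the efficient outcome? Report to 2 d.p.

subsidy = $29.09 per unit

Social marginal benefit = demand + MEB = 164.71 - 0.23q.
Set SMB = MC: 164.71 - 0.23q = 4.44 + 2.82q → q* = 52.5475.
The Pigouvian subsidy equals MEB at q*: 14.38 + 0.28×52.5475 = 29.0933.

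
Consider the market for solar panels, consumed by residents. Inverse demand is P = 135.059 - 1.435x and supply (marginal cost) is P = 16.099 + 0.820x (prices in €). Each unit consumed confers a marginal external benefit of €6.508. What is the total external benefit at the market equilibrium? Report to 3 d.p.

Market equilibrium (private): 16.099 + 0.820x = 135.059 - 1.435x → x_m = 52.7539.
Total external benefit = MEB × x_m = 6.508 × 52.7539 = 343.3224.

€343.322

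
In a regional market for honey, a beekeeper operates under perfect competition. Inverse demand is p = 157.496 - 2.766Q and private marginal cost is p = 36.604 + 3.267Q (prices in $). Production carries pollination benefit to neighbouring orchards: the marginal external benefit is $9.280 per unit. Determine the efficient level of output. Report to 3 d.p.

Social marginal cost = private MC − MEB = 27.324 + 3.267Q.
Set SMC = demand: 27.324 + 3.267Q = 157.496 - 2.766Q → Q* = 21.5767.

Q* = 21.577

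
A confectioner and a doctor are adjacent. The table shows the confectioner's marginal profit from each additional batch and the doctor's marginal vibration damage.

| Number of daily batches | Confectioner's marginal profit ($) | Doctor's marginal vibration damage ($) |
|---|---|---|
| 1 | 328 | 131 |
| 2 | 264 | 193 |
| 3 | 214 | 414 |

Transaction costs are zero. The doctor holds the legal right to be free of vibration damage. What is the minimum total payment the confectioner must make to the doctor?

Efficient level: marginal profit ≥ marginal vibration damage through level 2, so k* = 2.
With the doctor holding the right, the confectioner must at least compensate total damage at k*: 131 + 193 = 324.

$324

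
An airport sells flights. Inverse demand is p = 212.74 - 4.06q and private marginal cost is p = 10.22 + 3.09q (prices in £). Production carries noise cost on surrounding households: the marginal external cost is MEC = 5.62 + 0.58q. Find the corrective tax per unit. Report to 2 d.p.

tax = £20.39 per unit

Social marginal cost = private MC + MEC = 15.84 + 3.67q.
Set SMC = demand: 15.84 + 3.67q = 212.74 - 4.06q → q* = 25.4722.
The Pigouvian tax equals MEC at q*: 5.62 + 0.58×25.4722 = 20.3939.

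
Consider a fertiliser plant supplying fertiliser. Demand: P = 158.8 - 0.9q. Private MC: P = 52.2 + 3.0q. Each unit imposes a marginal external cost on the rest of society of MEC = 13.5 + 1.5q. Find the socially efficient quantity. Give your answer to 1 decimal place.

Social marginal cost = private MC + MEC = 65.7 + 4.5q.
Set SMC = demand: 65.7 + 4.5q = 158.8 - 0.9q → q* = 17.2407.

q* = 17.2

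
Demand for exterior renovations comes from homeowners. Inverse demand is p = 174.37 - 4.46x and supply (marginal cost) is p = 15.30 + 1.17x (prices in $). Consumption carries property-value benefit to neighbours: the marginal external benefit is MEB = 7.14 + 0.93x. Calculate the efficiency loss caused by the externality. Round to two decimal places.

DWL = $118.79

Market equilibrium (private): 15.30 + 1.17x = 174.37 - 4.46x → x_m = 28.2540.
Social marginal benefit = demand + MEB = 181.51 - 3.53x.
Set SMB = MC: 181.51 - 3.53x = 15.30 + 1.17x → x* = 35.3638.
The welfare-loss triangle has base |x_m − x*| and height MEB(x_m) (the vertical gap between SMB and MC is zero at x* and MEB at x_m).
DWL = ½ × 7.1098 × 33.4162 = 118.7912.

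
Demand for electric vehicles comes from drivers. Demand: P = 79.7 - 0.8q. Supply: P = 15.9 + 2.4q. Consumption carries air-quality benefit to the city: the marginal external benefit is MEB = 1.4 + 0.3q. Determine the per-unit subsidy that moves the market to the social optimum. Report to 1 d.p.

Social marginal benefit = demand + MEB = 81.1 - 0.5q.
Set SMB = MC: 81.1 - 0.5q = 15.9 + 2.4q → q* = 22.4828.
The Pigouvian subsidy equals MEB at q*: 1.4 + 0.3×22.4828 = 8.1448.

subsidy = 8.1 per unit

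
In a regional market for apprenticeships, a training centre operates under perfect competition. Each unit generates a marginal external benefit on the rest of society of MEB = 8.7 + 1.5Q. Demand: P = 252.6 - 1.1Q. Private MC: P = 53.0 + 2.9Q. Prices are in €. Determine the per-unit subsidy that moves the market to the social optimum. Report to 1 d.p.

Social marginal cost = private MC − MEB = 44.3 + 1.4Q.
Set SMC = demand: 44.3 + 1.4Q = 252.6 - 1.1Q → Q* = 83.3200.
The Pigouvian subsidy equals MEB at Q*: 8.7 + 1.5×83.3200 = 133.6800.

subsidy = €133.7 per unit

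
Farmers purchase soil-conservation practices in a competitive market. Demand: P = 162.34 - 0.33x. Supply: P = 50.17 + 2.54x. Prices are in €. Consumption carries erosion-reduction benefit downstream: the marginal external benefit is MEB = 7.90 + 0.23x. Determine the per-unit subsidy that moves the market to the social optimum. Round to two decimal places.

subsidy = €18.36 per unit

Social marginal benefit = demand + MEB = 170.24 - 0.10x.
Set SMB = MC: 170.24 - 0.10x = 50.17 + 2.54x → x* = 45.4811.
The Pigouvian subsidy equals MEB at x*: 7.90 + 0.23×45.4811 = 18.3607.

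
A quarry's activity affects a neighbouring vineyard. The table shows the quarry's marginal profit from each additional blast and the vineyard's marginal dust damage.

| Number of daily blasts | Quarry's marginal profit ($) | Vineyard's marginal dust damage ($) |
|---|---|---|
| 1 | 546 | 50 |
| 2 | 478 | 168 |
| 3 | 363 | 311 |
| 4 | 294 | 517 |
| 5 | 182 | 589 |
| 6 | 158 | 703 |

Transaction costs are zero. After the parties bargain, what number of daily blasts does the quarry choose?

Bargaining reaches the level where marginal profit last exceeds marginal dust damage.
That holds through level 3 (363 ≥ 311) but not at 4 (294 < 517).

3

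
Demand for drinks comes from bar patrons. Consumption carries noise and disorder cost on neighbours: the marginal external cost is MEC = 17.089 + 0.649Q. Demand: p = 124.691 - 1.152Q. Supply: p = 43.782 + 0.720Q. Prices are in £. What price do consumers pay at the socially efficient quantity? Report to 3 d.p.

P = £95.528

Social marginal benefit = demand − MEC = 107.602 - 1.801Q.
Set SMB = MC: 107.602 - 1.801Q = 43.782 + 0.720Q → Q* = 25.3154.
Consumer price on the demand curve at Q*: 124.691 − 1.152×25.3154 = 95.5277.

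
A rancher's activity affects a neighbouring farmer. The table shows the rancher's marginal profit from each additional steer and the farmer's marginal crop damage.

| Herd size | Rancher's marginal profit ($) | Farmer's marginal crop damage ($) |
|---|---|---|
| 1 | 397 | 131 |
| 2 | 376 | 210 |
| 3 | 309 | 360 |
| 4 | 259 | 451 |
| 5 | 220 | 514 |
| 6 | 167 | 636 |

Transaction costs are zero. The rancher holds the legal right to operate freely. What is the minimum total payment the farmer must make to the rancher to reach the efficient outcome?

$955

Left alone the rancher would choose level 6 (marginal profit stays positive).
Efficient level: k* = 2 (marginal profit ≥ marginal crop damage through 2).
The farmer must at least cover the rancher's forgone profit from cutting 6→2: 309 + 259 + 220 + 167 = 955.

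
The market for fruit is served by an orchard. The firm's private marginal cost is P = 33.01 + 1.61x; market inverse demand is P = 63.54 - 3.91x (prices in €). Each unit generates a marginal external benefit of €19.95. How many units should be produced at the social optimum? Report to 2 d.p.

x* = 9.14

Social marginal cost = private MC − MEB = 13.06 + 1.61x.
Set SMC = demand: 13.06 + 1.61x = 63.54 - 3.91x → x* = 9.1449.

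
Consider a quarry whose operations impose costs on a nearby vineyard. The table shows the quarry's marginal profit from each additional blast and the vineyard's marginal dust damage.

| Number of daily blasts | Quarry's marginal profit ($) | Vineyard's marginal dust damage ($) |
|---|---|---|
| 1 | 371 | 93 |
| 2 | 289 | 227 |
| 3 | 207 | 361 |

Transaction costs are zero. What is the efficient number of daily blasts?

2

Bargaining reaches the level where marginal profit last exceeds marginal dust damage.
That holds through level 2 (289 ≥ 227) but not at 3 (207 < 361).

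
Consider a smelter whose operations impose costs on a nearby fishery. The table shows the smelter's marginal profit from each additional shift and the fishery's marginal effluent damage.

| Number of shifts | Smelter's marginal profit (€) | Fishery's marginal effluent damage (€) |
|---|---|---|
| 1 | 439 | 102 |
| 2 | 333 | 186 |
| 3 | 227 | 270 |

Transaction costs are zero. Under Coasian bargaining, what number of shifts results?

2

Bargaining reaches the level where marginal profit last exceeds marginal effluent damage.
That holds through level 2 (333 ≥ 186) but not at 3 (227 < 270).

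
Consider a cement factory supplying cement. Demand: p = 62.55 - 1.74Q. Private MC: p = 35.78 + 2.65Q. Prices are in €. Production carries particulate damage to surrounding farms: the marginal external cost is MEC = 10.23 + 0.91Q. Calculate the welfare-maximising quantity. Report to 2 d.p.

Social marginal cost = private MC + MEC = 46.01 + 3.56Q.
Set SMC = demand: 46.01 + 3.56Q = 62.55 - 1.74Q → Q* = 3.1208.

Q* = 3.12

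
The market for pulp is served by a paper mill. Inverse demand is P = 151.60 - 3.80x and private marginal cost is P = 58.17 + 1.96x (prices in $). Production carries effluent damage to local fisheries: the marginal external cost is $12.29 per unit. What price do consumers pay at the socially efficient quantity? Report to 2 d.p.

P = $98.07

Social marginal cost = private MC + MEC = 70.46 + 1.96x.
Set SMC = demand: 70.46 + 1.96x = 151.60 - 3.80x → x* = 14.0868.
Consumer price on the demand curve at x*: 151.60 − 3.80×14.0868 = 98.0702.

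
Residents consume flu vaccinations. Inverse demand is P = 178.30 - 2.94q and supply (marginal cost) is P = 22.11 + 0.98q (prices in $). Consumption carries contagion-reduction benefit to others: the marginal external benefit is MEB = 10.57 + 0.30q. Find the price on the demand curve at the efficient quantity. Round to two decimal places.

P = $42.87

Social marginal benefit = demand + MEB = 188.87 - 2.64q.
Set SMB = MC: 188.87 - 2.64q = 22.11 + 0.98q → q* = 46.0663.
Consumer price on the demand curve at q*: 178.30 − 2.94×46.0663 = 42.8651.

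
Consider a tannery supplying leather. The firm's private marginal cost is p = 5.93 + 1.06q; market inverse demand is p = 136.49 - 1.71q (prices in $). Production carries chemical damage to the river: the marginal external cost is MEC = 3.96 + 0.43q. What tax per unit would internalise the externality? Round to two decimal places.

Social marginal cost = private MC + MEC = 9.89 + 1.49q.
Set SMC = demand: 9.89 + 1.49q = 136.49 - 1.71q → q* = 39.5625.
The Pigouvian tax equals MEC at q*: 3.96 + 0.43×39.5625 = 20.9719.

tax = $20.97 per unit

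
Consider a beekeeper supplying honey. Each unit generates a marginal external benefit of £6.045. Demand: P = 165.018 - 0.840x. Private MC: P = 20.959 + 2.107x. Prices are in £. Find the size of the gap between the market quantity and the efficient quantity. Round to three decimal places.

2.051 units

Market equilibrium (private): 20.959 + 2.107x = 165.018 - 0.840x → x_m = 48.8833.
Social marginal cost = private MC − MEB = 14.914 + 2.107x.
Set SMC = demand: 14.914 + 2.107x = 165.018 - 0.840x → x* = 50.9345.
Gap = |48.8833 − 50.9345| = 2.0512.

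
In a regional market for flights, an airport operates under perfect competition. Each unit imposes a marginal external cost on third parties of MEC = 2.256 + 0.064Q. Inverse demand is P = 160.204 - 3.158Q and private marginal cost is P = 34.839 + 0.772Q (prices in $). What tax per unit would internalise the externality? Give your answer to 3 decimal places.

tax = $4.229 per unit

Social marginal cost = private MC + MEC = 37.095 + 0.836Q.
Set SMC = demand: 37.095 + 0.836Q = 160.204 - 3.158Q → Q* = 30.8235.
The Pigouvian tax equals MEC at Q*: 2.256 + 0.064×30.8235 = 4.2287.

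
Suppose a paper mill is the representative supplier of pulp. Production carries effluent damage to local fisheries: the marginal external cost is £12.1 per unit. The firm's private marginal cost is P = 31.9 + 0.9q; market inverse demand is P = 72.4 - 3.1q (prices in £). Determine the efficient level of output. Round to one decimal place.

Social marginal cost = private MC + MEC = 44.0 + 0.9q.
Set SMC = demand: 44.0 + 0.9q = 72.4 - 3.1q → q* = 7.1000.

q* = 7.1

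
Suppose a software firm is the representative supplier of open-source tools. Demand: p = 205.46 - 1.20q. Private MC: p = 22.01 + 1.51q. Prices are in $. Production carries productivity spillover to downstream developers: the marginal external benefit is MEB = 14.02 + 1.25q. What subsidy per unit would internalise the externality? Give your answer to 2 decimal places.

Social marginal cost = private MC − MEB = 7.99 + 0.26q.
Set SMC = demand: 7.99 + 0.26q = 205.46 - 1.20q → q* = 135.2534.
The Pigouvian subsidy equals MEB at q*: 14.02 + 1.25×135.2534 = 183.0868.

subsidy = $183.09 per unit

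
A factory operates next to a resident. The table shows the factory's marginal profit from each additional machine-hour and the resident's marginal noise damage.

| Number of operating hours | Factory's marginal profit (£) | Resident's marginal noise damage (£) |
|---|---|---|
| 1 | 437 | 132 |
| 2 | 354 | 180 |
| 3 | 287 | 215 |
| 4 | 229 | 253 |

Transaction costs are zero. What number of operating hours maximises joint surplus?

Bargaining reaches the level where marginal profit last exceeds marginal noise damage.
That holds through level 3 (287 ≥ 215) but not at 4 (229 < 253).

3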